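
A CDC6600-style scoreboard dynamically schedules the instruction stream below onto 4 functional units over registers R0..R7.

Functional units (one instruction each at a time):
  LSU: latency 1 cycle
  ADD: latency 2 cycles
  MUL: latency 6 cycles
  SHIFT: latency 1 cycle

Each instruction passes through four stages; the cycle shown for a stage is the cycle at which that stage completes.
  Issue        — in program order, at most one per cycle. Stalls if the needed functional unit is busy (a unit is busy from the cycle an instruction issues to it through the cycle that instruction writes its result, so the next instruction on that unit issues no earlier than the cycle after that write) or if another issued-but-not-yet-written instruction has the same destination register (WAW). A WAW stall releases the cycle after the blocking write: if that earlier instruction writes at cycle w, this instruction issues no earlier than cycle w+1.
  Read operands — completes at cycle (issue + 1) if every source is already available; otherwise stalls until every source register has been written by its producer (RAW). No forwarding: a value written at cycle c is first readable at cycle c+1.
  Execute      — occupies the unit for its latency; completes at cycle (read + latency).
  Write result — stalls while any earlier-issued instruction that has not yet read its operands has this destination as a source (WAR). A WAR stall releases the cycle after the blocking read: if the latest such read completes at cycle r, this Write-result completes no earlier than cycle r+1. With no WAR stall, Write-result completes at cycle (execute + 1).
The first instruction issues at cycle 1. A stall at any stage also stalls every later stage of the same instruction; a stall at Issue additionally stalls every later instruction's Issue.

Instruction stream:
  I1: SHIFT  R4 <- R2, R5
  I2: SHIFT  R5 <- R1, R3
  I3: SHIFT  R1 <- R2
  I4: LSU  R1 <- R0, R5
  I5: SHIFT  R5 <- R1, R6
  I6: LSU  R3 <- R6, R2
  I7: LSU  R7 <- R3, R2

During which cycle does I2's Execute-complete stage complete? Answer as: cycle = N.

cycle = 7

  I1 | 1 | 2 | 3 | 4
  I2 | 5 | 6 | 7 | 8   struct: SHIFT busy until I1 writes@4
  I3 | 9 | 10 | 11 | 12   struct: SHIFT busy until I2 writes@8
  I4 | 13 | 14 | 15 | 16   WAW R1: wait I3 write@12
  I5 | 14 | 17 | 18 | 19   RAW R1: wait I4 write@16
  I6 | 17 | 18 | 19 | 20   struct: LSU busy until I4 writes@16
  I7 | 21 | 22 | 23 | 24   struct: LSU busy until I6 writes@20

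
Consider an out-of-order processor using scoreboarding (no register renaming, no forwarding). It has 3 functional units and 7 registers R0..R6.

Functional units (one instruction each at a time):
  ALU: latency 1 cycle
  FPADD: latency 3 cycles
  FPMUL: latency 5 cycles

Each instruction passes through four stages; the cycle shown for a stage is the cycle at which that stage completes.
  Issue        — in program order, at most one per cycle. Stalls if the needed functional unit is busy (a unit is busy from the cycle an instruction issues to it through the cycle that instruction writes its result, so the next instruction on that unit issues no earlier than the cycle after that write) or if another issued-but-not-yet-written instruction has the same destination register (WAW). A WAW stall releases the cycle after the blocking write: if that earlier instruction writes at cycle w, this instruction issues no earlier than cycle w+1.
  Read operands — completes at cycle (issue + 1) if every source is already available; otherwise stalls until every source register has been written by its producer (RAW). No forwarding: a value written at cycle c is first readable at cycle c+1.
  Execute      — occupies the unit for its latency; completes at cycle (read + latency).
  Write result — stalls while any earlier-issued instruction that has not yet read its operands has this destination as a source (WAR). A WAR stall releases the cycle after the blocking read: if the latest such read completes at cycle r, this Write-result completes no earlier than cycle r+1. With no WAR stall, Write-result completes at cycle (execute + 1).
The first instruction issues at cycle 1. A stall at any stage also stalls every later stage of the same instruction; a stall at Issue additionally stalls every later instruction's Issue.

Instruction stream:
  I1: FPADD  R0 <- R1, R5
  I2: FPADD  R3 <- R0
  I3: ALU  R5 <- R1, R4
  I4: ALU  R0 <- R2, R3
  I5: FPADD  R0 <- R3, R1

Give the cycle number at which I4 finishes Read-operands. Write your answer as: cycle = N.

cycle = 13

1) issue 1, read 2, done 5, write 6
2) issue 7, read 8, done 11, write 12  <struct: FPADD busy until I1 writes@6>
3) issue 8, read 9, done 10, write 11
4) issue 12, read 13, done 14, write 15  <struct: ALU busy until I3 writes@11>
5) issue 16, read 17, done 20, write 21  <WAW R0: wait I4 write@15>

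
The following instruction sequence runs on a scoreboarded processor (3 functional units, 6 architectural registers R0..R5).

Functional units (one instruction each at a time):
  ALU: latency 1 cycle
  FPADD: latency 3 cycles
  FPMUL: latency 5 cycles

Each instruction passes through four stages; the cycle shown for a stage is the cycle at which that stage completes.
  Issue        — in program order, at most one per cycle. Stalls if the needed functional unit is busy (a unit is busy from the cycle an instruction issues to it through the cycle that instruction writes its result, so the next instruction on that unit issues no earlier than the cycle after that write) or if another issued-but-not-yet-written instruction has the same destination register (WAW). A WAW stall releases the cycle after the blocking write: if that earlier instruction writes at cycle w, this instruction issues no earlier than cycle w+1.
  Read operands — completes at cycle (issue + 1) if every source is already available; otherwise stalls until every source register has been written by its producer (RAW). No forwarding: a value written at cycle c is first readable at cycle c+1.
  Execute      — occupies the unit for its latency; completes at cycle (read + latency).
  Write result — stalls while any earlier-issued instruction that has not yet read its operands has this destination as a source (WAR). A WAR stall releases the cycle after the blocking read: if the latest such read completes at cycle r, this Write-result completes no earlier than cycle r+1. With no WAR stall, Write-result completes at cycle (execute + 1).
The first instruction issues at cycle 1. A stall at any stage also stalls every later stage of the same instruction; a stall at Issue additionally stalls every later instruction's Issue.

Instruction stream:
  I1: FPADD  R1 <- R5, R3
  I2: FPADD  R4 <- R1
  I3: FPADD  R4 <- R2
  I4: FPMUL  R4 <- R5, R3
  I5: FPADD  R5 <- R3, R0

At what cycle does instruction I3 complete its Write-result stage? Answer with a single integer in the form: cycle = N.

  I1 | 1 | 2 | 5 | 6
  I2 | 7 | 8 | 11 | 12   struct: FPADD busy until I1 writes@6
  I3 | 13 | 14 | 17 | 18   struct: FPADD busy until I2 writes@12
  I4 | 19 | 20 | 25 | 26   WAW R4: wait I3 write@18
  I5 | 20 | 21 | 24 | 25

cycle = 18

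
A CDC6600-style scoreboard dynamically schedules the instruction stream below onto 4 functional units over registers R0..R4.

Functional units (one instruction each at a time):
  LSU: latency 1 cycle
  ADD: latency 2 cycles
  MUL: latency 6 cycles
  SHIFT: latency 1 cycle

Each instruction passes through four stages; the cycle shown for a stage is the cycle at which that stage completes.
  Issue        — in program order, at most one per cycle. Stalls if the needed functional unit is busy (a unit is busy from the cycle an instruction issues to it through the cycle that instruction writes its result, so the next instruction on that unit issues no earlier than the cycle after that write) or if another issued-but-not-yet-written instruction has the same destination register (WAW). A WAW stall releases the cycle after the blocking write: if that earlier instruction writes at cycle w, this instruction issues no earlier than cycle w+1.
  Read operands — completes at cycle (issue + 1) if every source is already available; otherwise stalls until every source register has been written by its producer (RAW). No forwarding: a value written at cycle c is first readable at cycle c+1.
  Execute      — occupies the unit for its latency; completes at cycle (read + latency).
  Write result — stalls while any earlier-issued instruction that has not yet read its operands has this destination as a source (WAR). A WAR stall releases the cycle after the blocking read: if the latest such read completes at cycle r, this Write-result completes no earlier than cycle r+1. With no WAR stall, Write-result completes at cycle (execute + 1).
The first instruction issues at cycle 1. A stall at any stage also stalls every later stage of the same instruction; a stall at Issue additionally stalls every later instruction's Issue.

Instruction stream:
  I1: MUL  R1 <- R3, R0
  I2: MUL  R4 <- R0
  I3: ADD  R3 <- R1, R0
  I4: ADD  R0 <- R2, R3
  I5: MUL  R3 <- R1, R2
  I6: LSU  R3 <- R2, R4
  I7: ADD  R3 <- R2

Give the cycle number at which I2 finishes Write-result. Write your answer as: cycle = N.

  I1 | 1 | 2 | 8 | 9
  I2 | 10 | 11 | 17 | 18   struct: MUL busy until I1 writes@9
  I3 | 11 | 12 | 14 | 15
  I4 | 16 | 17 | 19 | 20   struct: ADD busy until I3 writes@15
  I5 | 19 | 20 | 26 | 27   struct: MUL busy until I2 writes@18
  I6 | 28 | 29 | 30 | 31   WAW R3: wait I5 write@27
  I7 | 32 | 33 | 35 | 36   WAW R3: wait I6 write@31

cycle = 18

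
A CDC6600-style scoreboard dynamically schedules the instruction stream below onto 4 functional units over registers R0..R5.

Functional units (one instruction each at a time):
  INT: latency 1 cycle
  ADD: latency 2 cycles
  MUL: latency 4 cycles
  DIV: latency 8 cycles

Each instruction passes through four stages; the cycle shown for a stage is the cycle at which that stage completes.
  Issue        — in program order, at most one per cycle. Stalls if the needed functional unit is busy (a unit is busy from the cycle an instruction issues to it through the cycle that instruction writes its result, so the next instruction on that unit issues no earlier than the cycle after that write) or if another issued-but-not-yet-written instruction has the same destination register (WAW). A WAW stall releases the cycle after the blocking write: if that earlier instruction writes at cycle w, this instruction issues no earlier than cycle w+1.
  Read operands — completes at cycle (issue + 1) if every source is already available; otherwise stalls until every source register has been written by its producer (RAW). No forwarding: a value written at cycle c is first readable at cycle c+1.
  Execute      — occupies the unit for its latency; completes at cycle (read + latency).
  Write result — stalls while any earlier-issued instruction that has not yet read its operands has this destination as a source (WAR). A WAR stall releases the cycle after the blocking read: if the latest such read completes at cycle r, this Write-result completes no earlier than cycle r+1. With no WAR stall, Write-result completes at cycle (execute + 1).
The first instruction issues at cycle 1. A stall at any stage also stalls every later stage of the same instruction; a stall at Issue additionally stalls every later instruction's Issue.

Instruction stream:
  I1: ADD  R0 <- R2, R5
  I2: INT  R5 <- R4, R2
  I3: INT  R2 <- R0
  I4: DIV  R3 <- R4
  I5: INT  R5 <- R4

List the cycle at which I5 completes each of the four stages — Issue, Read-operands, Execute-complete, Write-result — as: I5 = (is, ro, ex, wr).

I5 = (10, 11, 12, 13)

[1] I1→ADD
[2] I1 RO · I2→INT
[3] I2 RO
[4] I1 EX · I2 EX
[5] I1 WR R0 · I2 WR R5
[6] I3→INT
[7] I3 RO · I4→DIV
[8] I3 EX · I4 RO
[9] I3 WR R2
[10] I5→INT
[11] I5 RO
[12] I5 EX
[13] I5 WR R5
[16] I4 EX
[17] I4 WR R3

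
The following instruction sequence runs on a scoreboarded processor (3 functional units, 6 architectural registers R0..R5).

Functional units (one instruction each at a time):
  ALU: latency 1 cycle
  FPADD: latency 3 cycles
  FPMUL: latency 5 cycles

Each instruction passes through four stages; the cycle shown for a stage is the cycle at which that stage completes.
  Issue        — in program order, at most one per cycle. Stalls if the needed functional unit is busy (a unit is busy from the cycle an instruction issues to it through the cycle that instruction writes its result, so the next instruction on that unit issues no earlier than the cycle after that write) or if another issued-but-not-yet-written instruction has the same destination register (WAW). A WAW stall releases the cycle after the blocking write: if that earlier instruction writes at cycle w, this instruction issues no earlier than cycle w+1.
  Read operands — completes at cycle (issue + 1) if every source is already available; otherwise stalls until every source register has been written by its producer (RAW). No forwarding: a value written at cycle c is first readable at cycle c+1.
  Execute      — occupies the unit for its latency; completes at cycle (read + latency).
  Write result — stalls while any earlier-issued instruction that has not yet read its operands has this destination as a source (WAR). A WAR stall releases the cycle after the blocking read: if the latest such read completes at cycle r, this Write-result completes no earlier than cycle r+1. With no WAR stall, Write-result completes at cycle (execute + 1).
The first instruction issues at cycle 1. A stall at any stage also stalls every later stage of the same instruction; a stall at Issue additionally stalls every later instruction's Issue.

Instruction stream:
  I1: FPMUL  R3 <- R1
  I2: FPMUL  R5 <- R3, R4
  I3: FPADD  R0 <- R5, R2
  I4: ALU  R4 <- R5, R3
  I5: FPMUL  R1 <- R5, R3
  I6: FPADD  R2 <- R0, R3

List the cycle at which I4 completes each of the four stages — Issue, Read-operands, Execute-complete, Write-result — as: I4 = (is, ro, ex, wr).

I4 = (11, 17, 18, 19)

cycle 1: I1 issues→FPMUL
cycle 2: I1 reads
cycle 7: I1 exec-done
cycle 8: I1 writes R3
cycle 9: I2 issues→FPMUL
cycle 10: I2 reads | I3 issues→FPADD
cycle 11: I4 issues→ALU
cycle 15: I2 exec-done
cycle 16: I2 writes R5
cycle 17: I3 reads | I4 reads | I5 issues→FPMUL
cycle 18: I4 exec-done | I5 reads
cycle 19: I4 writes R4
cycle 20: I3 exec-done
cycle 21: I3 writes R0
cycle 22: I6 issues→FPADD
cycle 23: I5 exec-done | I6 reads
cycle 24: I5 writes R1
cycle 26: I6 exec-done
cycle 27: I6 writes R2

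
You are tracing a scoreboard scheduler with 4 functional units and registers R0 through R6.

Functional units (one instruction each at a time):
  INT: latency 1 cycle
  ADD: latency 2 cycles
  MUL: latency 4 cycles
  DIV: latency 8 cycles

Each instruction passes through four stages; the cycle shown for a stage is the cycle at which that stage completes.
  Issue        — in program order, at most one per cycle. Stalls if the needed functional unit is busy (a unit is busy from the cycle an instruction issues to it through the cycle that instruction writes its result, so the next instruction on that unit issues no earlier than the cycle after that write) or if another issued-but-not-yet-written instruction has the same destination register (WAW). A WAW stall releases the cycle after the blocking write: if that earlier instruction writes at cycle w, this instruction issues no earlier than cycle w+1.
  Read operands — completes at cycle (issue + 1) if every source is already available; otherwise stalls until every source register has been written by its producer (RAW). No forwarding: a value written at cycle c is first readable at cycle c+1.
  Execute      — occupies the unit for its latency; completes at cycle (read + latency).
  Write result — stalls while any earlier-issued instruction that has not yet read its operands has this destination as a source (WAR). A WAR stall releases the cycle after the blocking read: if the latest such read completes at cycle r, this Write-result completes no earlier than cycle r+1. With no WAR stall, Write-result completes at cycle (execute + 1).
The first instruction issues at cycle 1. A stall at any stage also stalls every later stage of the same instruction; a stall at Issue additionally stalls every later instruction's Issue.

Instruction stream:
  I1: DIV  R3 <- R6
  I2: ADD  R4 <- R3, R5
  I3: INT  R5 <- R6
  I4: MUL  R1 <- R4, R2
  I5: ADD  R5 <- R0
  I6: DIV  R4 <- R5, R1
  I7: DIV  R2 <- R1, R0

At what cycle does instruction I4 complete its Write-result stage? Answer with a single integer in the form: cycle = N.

c1: I1 issues→DIV
c2: I1 reads; I2 issues→ADD
c3: I3 issues→INT
c4: I3 reads; I4 issues→MUL
c5: I3 exec-done
c10: I1 exec-done
c11: I1 writes R3
c12: I2 reads
c13: I3 writes R5
c14: I2 exec-done
c15: I2 writes R4
c16: I4 reads; I5 issues→ADD
c17: I5 reads; I6 issues→DIV
c19: I5 exec-done
c20: I4 exec-done; I5 writes R5
c21: I4 writes R1
c22: I6 reads
c30: I6 exec-done
c31: I6 writes R4
c32: I7 issues→DIV
c33: I7 reads
c41: I7 exec-done
c42: I7 writes R2

cycle = 21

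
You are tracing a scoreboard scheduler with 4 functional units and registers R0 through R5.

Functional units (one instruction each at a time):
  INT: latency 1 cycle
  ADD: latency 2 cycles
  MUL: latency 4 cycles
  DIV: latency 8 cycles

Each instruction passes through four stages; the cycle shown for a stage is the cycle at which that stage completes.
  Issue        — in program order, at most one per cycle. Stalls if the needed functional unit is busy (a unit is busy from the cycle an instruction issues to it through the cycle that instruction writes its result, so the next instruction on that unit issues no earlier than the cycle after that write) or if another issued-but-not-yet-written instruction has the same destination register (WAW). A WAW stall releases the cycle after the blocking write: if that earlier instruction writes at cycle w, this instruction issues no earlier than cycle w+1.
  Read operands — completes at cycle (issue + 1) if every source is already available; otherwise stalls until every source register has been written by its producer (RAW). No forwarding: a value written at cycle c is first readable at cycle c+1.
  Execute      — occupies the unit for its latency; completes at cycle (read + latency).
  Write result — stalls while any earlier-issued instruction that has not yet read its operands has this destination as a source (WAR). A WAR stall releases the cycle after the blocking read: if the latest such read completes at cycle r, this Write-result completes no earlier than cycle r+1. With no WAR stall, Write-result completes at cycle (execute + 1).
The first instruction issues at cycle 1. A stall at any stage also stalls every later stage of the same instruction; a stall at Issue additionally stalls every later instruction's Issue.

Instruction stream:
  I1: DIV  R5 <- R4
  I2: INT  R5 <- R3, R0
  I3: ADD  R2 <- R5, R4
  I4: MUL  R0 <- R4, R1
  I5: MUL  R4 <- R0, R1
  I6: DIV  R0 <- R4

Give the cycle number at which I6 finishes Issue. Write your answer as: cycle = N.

cycle = 22

  I1 | 1 | 2 | 10 | 11
  I2 | 12 | 13 | 14 | 15   WAW R5: wait I1 write@11
  I3 | 13 | 16 | 18 | 19   RAW R5: wait I2 write@15
  I4 | 14 | 15 | 19 | 20
  I5 | 21 | 22 | 26 | 27   struct: MUL busy until I4 writes@20
  I6 | 22 | 28 | 36 | 37   RAW R4: wait I5 write@27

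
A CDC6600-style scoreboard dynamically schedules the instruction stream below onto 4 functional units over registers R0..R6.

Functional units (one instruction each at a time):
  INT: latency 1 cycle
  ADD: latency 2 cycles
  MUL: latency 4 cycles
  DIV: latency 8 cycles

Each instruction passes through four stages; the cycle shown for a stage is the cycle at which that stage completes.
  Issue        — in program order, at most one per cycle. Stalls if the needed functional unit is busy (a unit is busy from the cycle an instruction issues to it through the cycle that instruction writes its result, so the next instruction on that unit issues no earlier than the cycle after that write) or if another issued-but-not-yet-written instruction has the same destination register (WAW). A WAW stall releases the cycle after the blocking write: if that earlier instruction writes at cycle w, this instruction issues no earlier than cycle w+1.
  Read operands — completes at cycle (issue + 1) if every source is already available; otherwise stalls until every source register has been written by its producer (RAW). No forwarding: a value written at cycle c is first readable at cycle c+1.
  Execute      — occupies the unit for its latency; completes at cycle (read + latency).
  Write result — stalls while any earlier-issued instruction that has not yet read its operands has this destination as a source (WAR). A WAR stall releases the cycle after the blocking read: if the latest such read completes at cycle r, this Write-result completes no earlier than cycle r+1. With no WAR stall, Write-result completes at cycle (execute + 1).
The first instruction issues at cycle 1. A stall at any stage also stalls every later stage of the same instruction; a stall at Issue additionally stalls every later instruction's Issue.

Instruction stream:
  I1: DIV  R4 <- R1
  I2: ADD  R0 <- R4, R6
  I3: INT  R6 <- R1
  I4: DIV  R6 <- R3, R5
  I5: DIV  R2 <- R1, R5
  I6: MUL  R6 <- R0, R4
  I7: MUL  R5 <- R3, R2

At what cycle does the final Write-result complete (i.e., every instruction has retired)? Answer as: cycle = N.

cycle = 41

cycle 1: I1→DIV
cycle 2: I1 RO; I2→ADD
cycle 3: I3→INT
cycle 4: I3 RO
cycle 5: I3 EX
cycle 10: I1 EX
cycle 11: I1 WR R4
cycle 12: I2 RO
cycle 13: I3 WR R6
cycle 14: I2 EX; I4→DIV
cycle 15: I2 WR R0; I4 RO
cycle 23: I4 EX
cycle 24: I4 WR R6
cycle 25: I5→DIV
cycle 26: I5 RO; I6→MUL
cycle 27: I6 RO
cycle 31: I6 EX
cycle 32: I6 WR R6
cycle 33: I7→MUL
cycle 34: I5 EX
cycle 35: I5 WR R2
cycle 36: I7 RO
cycle 40: I7 EX
cycle 41: I7 WR R5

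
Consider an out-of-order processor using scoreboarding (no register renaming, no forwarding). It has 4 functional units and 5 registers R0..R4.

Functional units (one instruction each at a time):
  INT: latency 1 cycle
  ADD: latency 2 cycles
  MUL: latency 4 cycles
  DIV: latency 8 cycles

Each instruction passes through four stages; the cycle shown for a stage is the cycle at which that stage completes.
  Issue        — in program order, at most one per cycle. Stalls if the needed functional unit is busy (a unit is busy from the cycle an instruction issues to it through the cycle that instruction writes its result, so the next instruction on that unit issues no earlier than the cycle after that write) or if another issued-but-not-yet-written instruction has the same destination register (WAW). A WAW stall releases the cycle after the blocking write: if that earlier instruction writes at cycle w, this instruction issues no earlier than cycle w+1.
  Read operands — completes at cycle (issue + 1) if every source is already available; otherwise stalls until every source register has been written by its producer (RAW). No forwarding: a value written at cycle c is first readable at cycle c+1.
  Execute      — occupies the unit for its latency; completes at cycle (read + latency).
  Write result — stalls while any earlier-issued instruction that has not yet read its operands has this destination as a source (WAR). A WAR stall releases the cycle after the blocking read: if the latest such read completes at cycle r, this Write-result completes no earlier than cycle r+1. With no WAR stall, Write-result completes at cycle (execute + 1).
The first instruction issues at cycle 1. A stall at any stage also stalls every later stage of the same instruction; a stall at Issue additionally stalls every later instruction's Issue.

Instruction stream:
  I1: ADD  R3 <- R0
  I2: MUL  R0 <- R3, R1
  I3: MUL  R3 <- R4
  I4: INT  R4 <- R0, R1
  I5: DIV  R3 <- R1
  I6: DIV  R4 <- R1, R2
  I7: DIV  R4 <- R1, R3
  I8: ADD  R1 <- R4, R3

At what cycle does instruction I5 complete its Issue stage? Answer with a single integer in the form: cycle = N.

cycle = 19

I1  is:1  ro:2  ex:4  wr:5
I2  is:2  ro:6  ex:10  wr:11  — RAW R3: wait I1 write@5
I3  is:12  ro:13  ex:17  wr:18  — struct: MUL busy until I2 writes@11
I4  is:13  ro:14  ex:15  wr:16
I5  is:19  ro:20  ex:28  wr:29  — WAW R3: wait I3 write@18
I6  is:30  ro:31  ex:39  wr:40  — struct: DIV busy until I5 writes@29
I7  is:41  ro:42  ex:50  wr:51  — struct: DIV busy until I6 writes@40
I8  is:42  ro:52  ex:54  wr:55  — RAW R4: wait I7 write@51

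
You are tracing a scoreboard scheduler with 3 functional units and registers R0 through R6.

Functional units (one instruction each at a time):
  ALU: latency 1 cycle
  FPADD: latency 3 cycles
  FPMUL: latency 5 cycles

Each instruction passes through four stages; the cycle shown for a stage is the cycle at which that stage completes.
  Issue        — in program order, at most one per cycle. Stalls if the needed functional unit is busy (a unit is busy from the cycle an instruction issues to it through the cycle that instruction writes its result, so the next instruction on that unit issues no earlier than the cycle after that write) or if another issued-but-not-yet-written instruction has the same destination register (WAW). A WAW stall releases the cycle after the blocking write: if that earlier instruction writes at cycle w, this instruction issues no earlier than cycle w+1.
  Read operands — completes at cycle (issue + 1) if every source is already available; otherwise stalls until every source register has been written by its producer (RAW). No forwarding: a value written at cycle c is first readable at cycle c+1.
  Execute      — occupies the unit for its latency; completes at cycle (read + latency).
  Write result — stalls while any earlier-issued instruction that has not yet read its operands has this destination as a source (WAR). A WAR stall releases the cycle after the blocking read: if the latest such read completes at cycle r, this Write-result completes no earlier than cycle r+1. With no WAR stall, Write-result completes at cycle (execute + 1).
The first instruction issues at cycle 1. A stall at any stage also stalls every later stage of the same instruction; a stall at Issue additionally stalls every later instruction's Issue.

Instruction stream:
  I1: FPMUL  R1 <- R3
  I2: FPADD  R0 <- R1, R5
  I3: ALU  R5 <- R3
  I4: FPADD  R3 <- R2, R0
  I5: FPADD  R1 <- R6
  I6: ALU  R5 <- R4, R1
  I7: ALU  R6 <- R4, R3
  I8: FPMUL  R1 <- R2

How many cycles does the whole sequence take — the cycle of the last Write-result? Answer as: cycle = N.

[1] issue I1 (FPMUL)
[2] I1 read-ops | issue I2 (FPADD)
[3] issue I3 (ALU)
[4] I3 read-ops
[5] I3 finished on ALU
[7] I1 finished on FPMUL
[8] I1→R1
[9] I2 read-ops
[10] I3→R5
[12] I2 finished on FPADD
[13] I2→R0
[14] issue I4 (FPADD)
[15] I4 read-ops
[18] I4 finished on FPADD
[19] I4→R3
[20] issue I5 (FPADD)
[21] I5 read-ops | issue I6 (ALU)
[24] I5 finished on FPADD
[25] I5→R1
[26] I6 read-ops
[27] I6 finished on ALU
[28] I6→R5
[29] issue I7 (ALU)
[30] I7 read-ops | issue I8 (FPMUL)
[31] I7 finished on ALU | I8 read-ops
[32] I7→R6
[36] I8 finished on FPMUL
[37] I8→R1

cycle = 37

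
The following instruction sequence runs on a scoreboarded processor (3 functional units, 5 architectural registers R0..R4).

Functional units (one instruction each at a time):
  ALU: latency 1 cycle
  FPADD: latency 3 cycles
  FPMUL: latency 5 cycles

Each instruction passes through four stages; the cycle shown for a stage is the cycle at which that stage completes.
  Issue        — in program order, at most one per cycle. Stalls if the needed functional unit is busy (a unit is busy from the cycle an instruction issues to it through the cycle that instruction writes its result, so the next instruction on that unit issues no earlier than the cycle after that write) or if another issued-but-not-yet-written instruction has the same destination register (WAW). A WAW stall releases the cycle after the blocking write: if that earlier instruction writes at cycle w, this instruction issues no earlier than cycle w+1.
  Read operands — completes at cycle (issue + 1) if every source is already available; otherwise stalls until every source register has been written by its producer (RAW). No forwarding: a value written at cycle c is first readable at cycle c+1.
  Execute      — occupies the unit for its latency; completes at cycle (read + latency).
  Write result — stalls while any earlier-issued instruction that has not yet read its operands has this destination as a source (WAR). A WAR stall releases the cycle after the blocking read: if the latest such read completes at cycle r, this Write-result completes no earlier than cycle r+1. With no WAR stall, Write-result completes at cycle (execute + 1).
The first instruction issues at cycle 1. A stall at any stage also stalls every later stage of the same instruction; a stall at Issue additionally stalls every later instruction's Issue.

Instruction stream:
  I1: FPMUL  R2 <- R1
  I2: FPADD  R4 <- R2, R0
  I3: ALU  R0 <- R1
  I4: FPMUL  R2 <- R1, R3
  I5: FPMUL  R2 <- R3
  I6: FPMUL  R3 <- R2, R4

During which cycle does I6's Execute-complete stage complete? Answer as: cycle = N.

I1: IS=1 RO=2 EX=7 WR=8
I2: IS=2 RO=9 EX=12 WR=13  [RAW R2: wait I1 write@8]
I3: IS=3 RO=4 EX=5 WR=10  [WAR R0: wait I2 read@9]
I4: IS=9 RO=10 EX=15 WR=16  [struct: FPMUL busy until I1 writes@8]
I5: IS=17 RO=18 EX=23 WR=24  [struct: FPMUL busy until I4 writes@16]
I6: IS=25 RO=26 EX=31 WR=32  [struct: FPMUL busy until I5 writes@24]

cycle = 31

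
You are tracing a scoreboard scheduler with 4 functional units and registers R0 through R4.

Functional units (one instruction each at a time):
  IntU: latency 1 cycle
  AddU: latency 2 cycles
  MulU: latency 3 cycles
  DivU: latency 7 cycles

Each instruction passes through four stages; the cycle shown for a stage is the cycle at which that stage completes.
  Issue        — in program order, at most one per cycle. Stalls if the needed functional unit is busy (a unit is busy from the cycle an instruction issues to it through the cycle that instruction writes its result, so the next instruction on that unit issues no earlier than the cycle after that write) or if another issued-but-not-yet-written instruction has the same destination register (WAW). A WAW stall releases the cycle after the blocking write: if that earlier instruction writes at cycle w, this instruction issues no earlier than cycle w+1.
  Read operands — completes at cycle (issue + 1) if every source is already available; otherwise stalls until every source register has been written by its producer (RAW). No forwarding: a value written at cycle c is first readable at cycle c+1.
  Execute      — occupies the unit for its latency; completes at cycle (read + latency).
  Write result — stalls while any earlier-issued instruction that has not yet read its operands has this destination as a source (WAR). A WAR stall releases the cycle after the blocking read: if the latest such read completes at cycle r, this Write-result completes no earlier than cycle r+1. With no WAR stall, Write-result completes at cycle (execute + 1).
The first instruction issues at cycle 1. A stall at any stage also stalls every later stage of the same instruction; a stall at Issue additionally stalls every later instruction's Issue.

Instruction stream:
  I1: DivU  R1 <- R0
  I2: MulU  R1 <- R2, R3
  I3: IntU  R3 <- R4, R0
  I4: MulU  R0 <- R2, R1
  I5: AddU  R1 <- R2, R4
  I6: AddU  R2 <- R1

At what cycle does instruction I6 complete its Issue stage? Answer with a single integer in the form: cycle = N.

1) issue 1, read 2, done 9, write 10
2) issue 11, read 12, done 15, write 16  <WAW R1: wait I1 write@10>
3) issue 12, read 13, done 14, write 15
4) issue 17, read 18, done 21, write 22  <struct: MulU busy until I2 writes@16>
5) issue 18, read 19, done 21, write 22
6) issue 23, read 24, done 26, write 27  <struct: AddU busy until I5 writes@22>

cycle = 23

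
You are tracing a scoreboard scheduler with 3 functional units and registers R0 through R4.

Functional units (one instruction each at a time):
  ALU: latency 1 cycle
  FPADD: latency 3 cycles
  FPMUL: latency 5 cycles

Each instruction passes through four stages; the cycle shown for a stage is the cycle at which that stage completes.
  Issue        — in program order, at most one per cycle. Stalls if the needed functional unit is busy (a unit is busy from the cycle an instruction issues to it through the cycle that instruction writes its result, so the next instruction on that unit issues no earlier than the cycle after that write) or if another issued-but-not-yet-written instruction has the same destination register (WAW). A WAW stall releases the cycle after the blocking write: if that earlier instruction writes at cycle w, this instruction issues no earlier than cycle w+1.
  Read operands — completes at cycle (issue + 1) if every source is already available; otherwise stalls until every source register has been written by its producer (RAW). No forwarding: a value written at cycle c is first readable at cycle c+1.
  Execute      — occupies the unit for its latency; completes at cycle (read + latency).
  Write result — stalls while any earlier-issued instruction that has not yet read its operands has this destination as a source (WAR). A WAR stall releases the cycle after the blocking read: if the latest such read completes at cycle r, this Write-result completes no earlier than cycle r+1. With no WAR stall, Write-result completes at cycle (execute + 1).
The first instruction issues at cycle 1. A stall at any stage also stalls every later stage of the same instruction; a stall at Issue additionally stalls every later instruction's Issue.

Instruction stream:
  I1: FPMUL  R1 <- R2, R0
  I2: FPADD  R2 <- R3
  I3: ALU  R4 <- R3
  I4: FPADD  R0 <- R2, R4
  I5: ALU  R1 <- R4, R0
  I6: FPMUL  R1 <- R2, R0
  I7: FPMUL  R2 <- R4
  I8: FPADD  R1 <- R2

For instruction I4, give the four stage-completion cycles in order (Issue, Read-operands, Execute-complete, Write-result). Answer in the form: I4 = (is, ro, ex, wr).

[I1] 1/2/7/8
[I2] 2/3/6/7
[I3] 3/4/5/6
[I4] 8/9/12/13  (struct: FPADD busy until I2 writes@7)
[I5] 9/14/15/16  (RAW R0: wait I4 write@13)
[I6] 17/18/23/24  (WAW R1: wait I5 write@16)
[I7] 25/26/31/32  (struct: FPMUL busy until I6 writes@24)
[I8] 26/33/36/37  (RAW R2: wait I7 write@32)

I4 = (8, 9, 12, 13)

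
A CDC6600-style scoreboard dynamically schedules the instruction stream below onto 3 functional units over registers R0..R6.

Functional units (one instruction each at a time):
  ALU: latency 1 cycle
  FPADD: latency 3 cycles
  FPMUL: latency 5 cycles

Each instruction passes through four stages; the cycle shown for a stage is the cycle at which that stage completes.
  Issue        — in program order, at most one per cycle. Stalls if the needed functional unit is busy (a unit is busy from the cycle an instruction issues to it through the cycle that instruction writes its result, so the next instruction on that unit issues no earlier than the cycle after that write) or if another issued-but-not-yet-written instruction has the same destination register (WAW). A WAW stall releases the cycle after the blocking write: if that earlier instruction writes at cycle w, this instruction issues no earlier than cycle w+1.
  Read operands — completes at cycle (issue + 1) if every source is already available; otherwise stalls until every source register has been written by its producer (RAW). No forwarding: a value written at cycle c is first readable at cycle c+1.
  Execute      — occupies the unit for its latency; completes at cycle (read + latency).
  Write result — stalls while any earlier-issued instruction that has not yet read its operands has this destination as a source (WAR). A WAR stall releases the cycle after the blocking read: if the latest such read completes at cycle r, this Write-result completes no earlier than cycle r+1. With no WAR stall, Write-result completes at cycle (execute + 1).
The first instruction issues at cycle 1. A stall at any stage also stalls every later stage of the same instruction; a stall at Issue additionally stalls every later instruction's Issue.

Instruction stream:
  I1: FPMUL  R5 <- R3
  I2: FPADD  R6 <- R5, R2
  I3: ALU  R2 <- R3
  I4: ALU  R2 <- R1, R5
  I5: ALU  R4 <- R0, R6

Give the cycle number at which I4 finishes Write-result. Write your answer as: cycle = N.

cycle = 14

I1: IS=1 RO=2 EX=7 WR=8
I2: IS=2 RO=9 EX=12 WR=13  [RAW R5: wait I1 write@8]
I3: IS=3 RO=4 EX=5 WR=10  [WAR R2: wait I2 read@9]
I4: IS=11 RO=12 EX=13 WR=14  [struct: ALU busy until I3 writes@10]
I5: IS=15 RO=16 EX=17 WR=18  [struct: ALU busy until I4 writes@14]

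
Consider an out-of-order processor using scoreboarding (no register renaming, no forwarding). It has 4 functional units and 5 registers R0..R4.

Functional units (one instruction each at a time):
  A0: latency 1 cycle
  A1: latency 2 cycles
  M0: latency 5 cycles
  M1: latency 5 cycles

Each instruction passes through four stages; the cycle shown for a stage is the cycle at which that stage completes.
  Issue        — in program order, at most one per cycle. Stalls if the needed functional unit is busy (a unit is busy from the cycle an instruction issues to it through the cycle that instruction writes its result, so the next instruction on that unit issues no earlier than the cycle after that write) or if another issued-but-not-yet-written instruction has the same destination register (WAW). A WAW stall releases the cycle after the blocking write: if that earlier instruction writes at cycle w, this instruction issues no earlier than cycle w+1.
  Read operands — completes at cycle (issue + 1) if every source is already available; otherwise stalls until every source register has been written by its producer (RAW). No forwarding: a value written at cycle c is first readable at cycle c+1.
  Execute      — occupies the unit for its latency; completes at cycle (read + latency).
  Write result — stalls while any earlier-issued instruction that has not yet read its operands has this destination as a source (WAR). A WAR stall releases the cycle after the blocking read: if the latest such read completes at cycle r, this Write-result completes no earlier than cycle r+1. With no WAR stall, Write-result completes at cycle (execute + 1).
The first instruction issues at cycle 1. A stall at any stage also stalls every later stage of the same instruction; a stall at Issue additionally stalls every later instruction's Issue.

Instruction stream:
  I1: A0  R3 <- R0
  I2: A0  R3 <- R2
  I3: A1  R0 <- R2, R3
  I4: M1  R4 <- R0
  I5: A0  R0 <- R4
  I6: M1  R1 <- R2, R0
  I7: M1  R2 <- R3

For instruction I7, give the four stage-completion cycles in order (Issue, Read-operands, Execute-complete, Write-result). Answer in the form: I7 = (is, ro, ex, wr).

I7 = (30, 31, 36, 37)

  I1 | 1 | 2 | 3 | 4
  I2 | 5 | 6 | 7 | 8   struct: A0 busy until I1 writes@4
  I3 | 6 | 9 | 11 | 12   RAW R3: wait I2 write@8
  I4 | 7 | 13 | 18 | 19   RAW R0: wait I3 write@12
  I5 | 13 | 20 | 21 | 22   WAW R0: wait I3 write@12 · RAW R4: wait I4 write@19
  I6 | 20 | 23 | 28 | 29   struct: M1 busy until I4 writes@19 · RAW R0: wait I5 write@22
  I7 | 30 | 31 | 36 | 37   struct: M1 busy until I6 writes@29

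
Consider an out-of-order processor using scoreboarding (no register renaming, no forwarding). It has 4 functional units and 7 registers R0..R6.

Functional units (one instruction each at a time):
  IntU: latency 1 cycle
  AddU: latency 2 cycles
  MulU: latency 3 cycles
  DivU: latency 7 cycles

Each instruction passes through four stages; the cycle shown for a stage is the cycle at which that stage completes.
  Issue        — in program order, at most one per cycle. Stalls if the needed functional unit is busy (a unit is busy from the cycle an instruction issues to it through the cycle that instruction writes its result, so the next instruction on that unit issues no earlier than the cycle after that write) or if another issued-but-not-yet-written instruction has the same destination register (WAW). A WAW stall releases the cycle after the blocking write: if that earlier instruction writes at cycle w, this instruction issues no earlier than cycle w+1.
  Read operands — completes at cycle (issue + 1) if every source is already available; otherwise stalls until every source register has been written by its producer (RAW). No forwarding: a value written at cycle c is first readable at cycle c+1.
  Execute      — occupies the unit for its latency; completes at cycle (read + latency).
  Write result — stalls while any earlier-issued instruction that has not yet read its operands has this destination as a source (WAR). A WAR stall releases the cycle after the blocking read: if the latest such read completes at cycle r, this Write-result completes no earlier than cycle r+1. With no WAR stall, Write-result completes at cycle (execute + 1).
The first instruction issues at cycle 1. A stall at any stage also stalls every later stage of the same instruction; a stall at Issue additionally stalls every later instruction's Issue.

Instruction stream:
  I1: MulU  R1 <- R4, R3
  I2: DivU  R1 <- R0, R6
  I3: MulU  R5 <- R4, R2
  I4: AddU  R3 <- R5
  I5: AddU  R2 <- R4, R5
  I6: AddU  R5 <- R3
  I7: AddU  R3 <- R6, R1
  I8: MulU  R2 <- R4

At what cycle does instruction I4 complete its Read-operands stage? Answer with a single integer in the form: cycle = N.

cycle = 14

[I1] 1/2/5/6
[I2] 7/8/15/16  (WAW R1: wait I1 write@6)
[I3] 8/9/12/13
[I4] 9/14/16/17  (RAW R5: wait I3 write@13)
[I5] 18/19/21/22  (struct: AddU busy until I4 writes@17)
[I6] 23/24/26/27  (struct: AddU busy until I5 writes@22)
[I7] 28/29/31/32  (struct: AddU busy until I6 writes@27)
[I8] 29/30/33/34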